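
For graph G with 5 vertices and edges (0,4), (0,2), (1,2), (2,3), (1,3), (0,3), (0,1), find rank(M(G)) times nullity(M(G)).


r(M) = |V| - c = 5 - 1 = 4.
nullity = |E| - r(M) = 7 - 4 = 3.
Product = 4 * 3 = 12.

12


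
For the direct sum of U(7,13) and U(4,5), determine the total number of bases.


Bases of a direct sum M1 + M2: |B| = |B(M1)| * |B(M2)|.
|B(U(7,13))| = C(13,7) = 1716.
|B(U(4,5))| = C(5,4) = 5.
Total bases = 1716 * 5 = 8580.

8580


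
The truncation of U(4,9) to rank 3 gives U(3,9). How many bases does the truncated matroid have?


Truncating U(4,9) to rank 3 gives U(3,9).
Bases of U(3,9) are all 3-element subsets of 9 elements.
Number of bases = (9 choose 3) = 84.

84


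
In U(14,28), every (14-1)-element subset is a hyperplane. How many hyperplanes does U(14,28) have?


Hyperplanes of U(14,28) are flats of rank 13.
In a uniform matroid, these are exactly the (13)-element subsets.
Count = (28 choose 13) = 37442160.

37442160


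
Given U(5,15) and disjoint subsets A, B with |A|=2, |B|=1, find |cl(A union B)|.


|A union B| = 2 + 1 = 3 (disjoint).
In U(5,15), cl(S) = S if |S| < 5, else cl(S) = E.
Since 3 < 5, cl(A union B) = A union B.
|cl(A union B)| = 3.

3


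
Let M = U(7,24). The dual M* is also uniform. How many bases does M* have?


The dual of U(r,n) is U(n-r, n) = U(17,24).
Bases of U(17,24) are all (17)-element subsets.
|B(M*)| = C(24,17) = 346104.

346104


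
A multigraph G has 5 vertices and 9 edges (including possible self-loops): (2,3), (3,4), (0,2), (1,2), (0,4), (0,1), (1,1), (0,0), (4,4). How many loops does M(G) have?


In a graphic matroid, a loop is a self-loop edge (u,u) with rank 0.
Examining all 9 edges for self-loops...
Self-loops found: (1,1), (0,0), (4,4)
Number of loops = 3.

3


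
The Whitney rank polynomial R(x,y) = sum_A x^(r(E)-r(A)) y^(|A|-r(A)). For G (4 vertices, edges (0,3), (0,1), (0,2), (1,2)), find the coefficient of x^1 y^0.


R(x,y) = sum over A in 2^E of x^(r(E)-r(A)) * y^(|A|-r(A)).
G has 4 vertices, 4 edges. r(E) = 3.
Enumerate all 2^4 = 16 subsets.
Count subsets with r(E)-r(A)=1 and |A|-r(A)=0: 6.

6


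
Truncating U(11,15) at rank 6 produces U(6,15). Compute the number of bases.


Truncating U(11,15) to rank 6 gives U(6,15).
Bases of U(6,15) are all 6-element subsets of 15 elements.
Number of bases = (15 choose 6) = 5005.

5005


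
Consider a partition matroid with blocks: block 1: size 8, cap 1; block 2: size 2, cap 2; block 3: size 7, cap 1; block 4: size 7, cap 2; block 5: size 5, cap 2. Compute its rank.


Rank of a partition matroid = sum of min(|Si|, ci) for each block.
= min(8,1) + min(2,2) + min(7,1) + min(7,2) + min(5,2)
= 1 + 2 + 1 + 2 + 2
= 8.

8


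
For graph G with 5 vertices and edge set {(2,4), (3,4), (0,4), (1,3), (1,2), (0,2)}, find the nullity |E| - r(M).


Cycle rank (nullity) = |E| - r(M) = |E| - (|V| - c).
|E| = 6, |V| = 5, c = 1.
Nullity = 6 - (5 - 1) = 6 - 4 = 2.

2


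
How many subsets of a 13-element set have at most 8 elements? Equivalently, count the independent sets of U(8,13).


Independent sets of U(8,13) are all subsets of size <= 8.
Count = (13 choose 0) + (13 choose 1) + (13 choose 2) + (13 choose 3) + (13 choose 4) + (13 choose 5) + (13 choose 6) + (13 choose 7) + (13 choose 8)
     = 1 + 13 + 78 + 286 + 715 + 1287 + 1716 + 1716 + 1287
     = 7099.

7099


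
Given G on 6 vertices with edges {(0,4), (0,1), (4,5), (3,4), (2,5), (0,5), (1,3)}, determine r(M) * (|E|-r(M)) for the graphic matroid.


r(M) = |V| - c = 6 - 1 = 5.
nullity = |E| - r(M) = 7 - 5 = 2.
Product = 5 * 2 = 10.

10


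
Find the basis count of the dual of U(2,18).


The dual of U(r,n) is U(n-r, n) = U(16,18).
Bases of U(16,18) are all (16)-element subsets.
|B(M*)| = C(18,16) = 153.

153


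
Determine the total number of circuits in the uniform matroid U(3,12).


In U(3,12), circuits are the (4)-element subsets.
Any set of 4 elements is dependent, and removing any one element gives
an independent set of size 3, so it is a minimal dependent set.
Number of circuits = C(12,4) = 12! / (4! * 8!) = 495.

495


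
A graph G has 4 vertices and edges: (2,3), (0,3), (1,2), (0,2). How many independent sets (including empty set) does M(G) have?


An independent set in a graphic matroid is an acyclic edge subset.
G has 4 vertices and 4 edges.
Enumerate all 2^4 = 16 subsets, checking for acyclicity.
Total independent sets = 14.

14


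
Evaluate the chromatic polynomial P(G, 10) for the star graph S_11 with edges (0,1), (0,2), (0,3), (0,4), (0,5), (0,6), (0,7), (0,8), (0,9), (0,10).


P(tree, k) = k * (k-1)^(10) for any tree on 11 vertices.
P(10) = 10 * 9^10 = 10 * 3486784401 = 34867844010.

34867844010


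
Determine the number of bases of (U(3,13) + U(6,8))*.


(M1+M2)* = M1* + M2*.
M1* = U(10,13), bases: C(13,10) = 286.
M2* = U(2,8), bases: C(8,2) = 28.
|B(M*)| = 286 * 28 = 8008.

8008


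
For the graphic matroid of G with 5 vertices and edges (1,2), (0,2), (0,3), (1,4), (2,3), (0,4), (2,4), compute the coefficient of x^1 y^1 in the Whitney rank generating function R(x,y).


R(x,y) = sum over A in 2^E of x^(r(E)-r(A)) * y^(|A|-r(A)).
G has 5 vertices, 7 edges. r(E) = 4.
Enumerate all 2^7 = 128 subsets.
Count subsets with r(E)-r(A)=1 and |A|-r(A)=1: 14.

14


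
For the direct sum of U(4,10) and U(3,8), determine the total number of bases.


Bases of a direct sum M1 + M2: |B| = |B(M1)| * |B(M2)|.
|B(U(4,10))| = C(10,4) = 210.
|B(U(3,8))| = C(8,3) = 56.
Total bases = 210 * 56 = 11760.

11760


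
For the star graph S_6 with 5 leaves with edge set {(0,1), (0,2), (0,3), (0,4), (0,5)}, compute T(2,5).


A star on 6 vertices is a tree with 5 edges.
T(x,y) = x^(5) for any tree.
T(2,5) = 2^5 = 32.

32


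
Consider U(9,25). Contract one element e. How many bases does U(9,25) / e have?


Contracting e from U(9,25) gives U(8,24).
Bases of U(8,24) = (24 choose 8) = 735471.

735471


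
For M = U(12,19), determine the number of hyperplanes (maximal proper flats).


Hyperplanes of U(12,19) are flats of rank 11.
In a uniform matroid, these are exactly the (11)-element subsets.
Count = C(19,11) = 19! / (11! * 8!) = 75582.

75582


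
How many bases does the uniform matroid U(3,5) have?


Bases of U(3,5) are all 3-element subsets of the 5-element ground set.
Number of bases = C(5,3).
C(5,3) = 5! / (3! * 2!) = 10.

10


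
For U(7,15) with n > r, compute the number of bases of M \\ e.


Deleting e from U(7,15) gives U(7,14) since n > r.
Bases of U(7,14) = C(14,7) = 14! / (7! * 7!) = 3432.

3432


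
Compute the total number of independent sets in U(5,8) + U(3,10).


For a direct sum, |I(M1+M2)| = |I(M1)| * |I(M2)|.
|I(U(5,8))| = sum C(8,k) for k=0..5 = 219.
|I(U(3,10))| = sum C(10,k) for k=0..3 = 176.
Total = 219 * 176 = 38544.

38544


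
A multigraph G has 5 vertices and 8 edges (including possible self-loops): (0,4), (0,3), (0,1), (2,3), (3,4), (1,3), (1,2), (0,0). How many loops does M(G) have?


In a graphic matroid, a loop is a self-loop edge (u,u) with rank 0.
Examining all 8 edges for self-loops...
Self-loops found: (0,0)
Number of loops = 1.

1


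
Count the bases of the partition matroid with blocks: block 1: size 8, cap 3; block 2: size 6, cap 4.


A basis picks exactly ci elements from block i.
Number of bases = product of C(|Si|, ci).
= C(8,3) * C(6,4)
= 56 * 15
= 840.

840


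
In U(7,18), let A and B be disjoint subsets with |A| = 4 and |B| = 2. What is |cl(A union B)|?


|A union B| = 4 + 2 = 6 (disjoint).
In U(7,18), cl(S) = S if |S| < 7, else cl(S) = E.
Since 6 < 7, cl(A union B) = A union B.
|cl(A union B)| = 6.

6


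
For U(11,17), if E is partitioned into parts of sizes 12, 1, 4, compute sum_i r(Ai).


r(Ai) = min(|Ai|, 11) for each part.
Sum = min(12,11) + min(1,11) + min(4,11)
    = 11 + 1 + 4
    = 16.

16


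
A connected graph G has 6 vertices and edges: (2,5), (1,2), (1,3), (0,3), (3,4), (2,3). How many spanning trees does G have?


By Kirchhoff's matrix tree theorem, the number of spanning trees equals
the determinant of any cofactor of the Laplacian matrix L.
G has 6 vertices and 6 edges.
Computing the (5 x 5) cofactor determinant gives 3.

3


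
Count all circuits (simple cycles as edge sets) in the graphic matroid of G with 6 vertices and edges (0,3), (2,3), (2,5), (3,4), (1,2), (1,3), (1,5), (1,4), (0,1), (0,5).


A circuit in a graphic matroid = edge set of a simple cycle.
G has 6 vertices and 10 edges.
Enumerating all minimal edge subsets forming cycles...
Total circuits found: 20.

20


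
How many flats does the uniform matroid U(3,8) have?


Flats of U(3,8): every subset of size < 3 is a flat, plus E itself.
Count = (8 choose 0) + (8 choose 1) + (8 choose 2) + 1
     = 1 + 8 + 28 + 1
     = 38.

38


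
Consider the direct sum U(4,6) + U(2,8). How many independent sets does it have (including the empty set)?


For a direct sum, |I(M1+M2)| = |I(M1)| * |I(M2)|.
|I(U(4,6))| = sum C(6,k) for k=0..4 = 57.
|I(U(2,8))| = sum C(8,k) for k=0..2 = 37.
Total = 57 * 37 = 2109.

2109


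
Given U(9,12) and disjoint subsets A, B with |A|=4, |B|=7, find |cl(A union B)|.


|A union B| = 4 + 7 = 11 (disjoint).
In U(9,12), cl(S) = S if |S| < 9, else cl(S) = E.
Since 11 >= 9, cl(A union B) = E.
|cl(A union B)| = 12.

12


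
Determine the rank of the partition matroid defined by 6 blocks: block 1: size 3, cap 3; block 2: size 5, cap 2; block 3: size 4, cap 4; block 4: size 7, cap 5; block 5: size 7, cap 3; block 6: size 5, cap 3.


Rank of a partition matroid = sum of min(|Si|, ci) for each block.
= min(3,3) + min(5,2) + min(4,4) + min(7,5) + min(7,3) + min(5,3)
= 3 + 2 + 4 + 5 + 3 + 3
= 20.

20


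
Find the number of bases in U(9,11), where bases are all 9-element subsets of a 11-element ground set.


Bases of U(9,11) are all 9-element subsets of the 11-element ground set.
Number of bases = C(11,9).
C(11,9) = 55.

55


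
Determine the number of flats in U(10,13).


Flats of U(10,13): every subset of size < 10 is a flat, plus E itself.
Count = C(13,0) + C(13,1) + C(13,2) + C(13,3) + C(13,4) + C(13,5) + C(13,6) + C(13,7) + C(13,8) + C(13,9) + 1
     = 1 + 13 + 78 + 286 + 715 + 1287 + 1716 + 1716 + 1287 + 715 + 1
     = 7815.

7815


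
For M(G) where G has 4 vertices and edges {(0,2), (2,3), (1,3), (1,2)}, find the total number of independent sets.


An independent set in a graphic matroid is an acyclic edge subset.
G has 4 vertices and 4 edges.
Enumerate all 2^4 = 16 subsets, checking for acyclicity.
Total independent sets = 14.

14


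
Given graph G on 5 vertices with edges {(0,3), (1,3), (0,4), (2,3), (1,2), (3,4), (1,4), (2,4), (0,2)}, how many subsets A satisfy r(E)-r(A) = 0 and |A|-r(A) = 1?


R(x,y) = sum over A in 2^E of x^(r(E)-r(A)) * y^(|A|-r(A)).
G has 5 vertices, 9 edges. r(E) = 4.
Enumerate all 2^9 = 512 subsets.
Count subsets with r(E)-r(A)=0 and |A|-r(A)=1: 111.

111


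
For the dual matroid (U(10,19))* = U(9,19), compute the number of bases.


The dual of U(r,n) is U(n-r, n) = U(9,19).
Bases of U(9,19) are all (9)-element subsets.
|B(M*)| = C(19,9) = 19! / (9! * 10!) = 92378.

92378


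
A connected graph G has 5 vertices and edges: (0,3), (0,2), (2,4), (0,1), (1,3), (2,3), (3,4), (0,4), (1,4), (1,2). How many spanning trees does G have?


By Kirchhoff's matrix tree theorem, the number of spanning trees equals
the determinant of any cofactor of the Laplacian matrix L.
G has 5 vertices and 10 edges.
Computing the (4 x 4) cofactor determinant gives 125.

125


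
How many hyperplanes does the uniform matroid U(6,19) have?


Hyperplanes of U(6,19) are flats of rank 5.
In a uniform matroid, these are exactly the (5)-element subsets.
Count = (19 choose 5) = 11628.

11628


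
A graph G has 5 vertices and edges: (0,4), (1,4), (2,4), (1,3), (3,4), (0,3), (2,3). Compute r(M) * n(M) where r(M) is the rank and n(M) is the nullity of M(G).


r(M) = |V| - c = 5 - 1 = 4.
nullity = |E| - r(M) = 7 - 4 = 3.
Product = 4 * 3 = 12.

12


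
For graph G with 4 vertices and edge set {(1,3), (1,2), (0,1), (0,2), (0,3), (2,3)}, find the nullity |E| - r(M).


Cycle rank (nullity) = |E| - r(M) = |E| - (|V| - c).
|E| = 6, |V| = 4, c = 1.
Nullity = 6 - (4 - 1) = 6 - 3 = 3.

3


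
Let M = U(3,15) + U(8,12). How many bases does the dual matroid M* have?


(M1+M2)* = M1* + M2*.
M1* = U(12,15), bases: C(15,12) = 455.
M2* = U(4,12), bases: C(12,4) = 495.
|B(M*)| = 455 * 495 = 225225.

225225


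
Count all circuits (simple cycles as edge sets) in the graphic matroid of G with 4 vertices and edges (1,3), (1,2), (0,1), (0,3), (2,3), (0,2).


A circuit in a graphic matroid = edge set of a simple cycle.
G has 4 vertices and 6 edges.
Enumerating all minimal edge subsets forming cycles...
Total circuits found: 7.

7


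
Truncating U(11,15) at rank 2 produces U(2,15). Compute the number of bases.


Truncating U(11,15) to rank 2 gives U(2,15).
Bases of U(2,15) are all 2-element subsets of 15 elements.
Number of bases = C(15,2) = (15 * 14) / (1 * 2) = 105.

105


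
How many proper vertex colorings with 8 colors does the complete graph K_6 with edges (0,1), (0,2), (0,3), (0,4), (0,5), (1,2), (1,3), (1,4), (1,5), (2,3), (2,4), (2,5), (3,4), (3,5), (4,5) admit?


P(K_6, k) = k(k-1)(k-2)...(k-5).
P(8) = (8) * (7) * (6) * (5) * (4) * (3) = 20160.

20160


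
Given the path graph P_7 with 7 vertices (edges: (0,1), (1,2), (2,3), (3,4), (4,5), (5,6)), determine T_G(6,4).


A path on 7 vertices is a tree with 6 edges.
T(x,y) = x^(6) for any tree.
T(6,4) = 6^6 = 46656.

46656


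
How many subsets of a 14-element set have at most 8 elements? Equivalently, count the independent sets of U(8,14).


Independent sets of U(8,14) are all subsets of size <= 8.
Count = (14 choose 0) + (14 choose 1) + (14 choose 2) + (14 choose 3) + (14 choose 4) + (14 choose 5) + (14 choose 6) + (14 choose 7) + (14 choose 8)
     = 1 + 14 + 91 + 364 + 1001 + 2002 + 3003 + 3432 + 3003
     = 12911.

12911


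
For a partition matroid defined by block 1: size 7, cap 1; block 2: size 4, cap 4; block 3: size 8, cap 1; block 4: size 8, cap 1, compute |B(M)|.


A basis picks exactly ci elements from block i.
Number of bases = product of C(|Si|, ci).
= C(7,1) * C(4,4) * C(8,1) * C(8,1)
= 7 * 1 * 8 * 8
= 448.

448


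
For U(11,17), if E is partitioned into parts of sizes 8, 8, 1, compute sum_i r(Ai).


r(Ai) = min(|Ai|, 11) for each part.
Sum = min(8,11) + min(8,11) + min(1,11)
    = 8 + 8 + 1
    = 17.

17


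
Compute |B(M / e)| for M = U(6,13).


Contracting e from U(6,13) gives U(5,12).
Bases of U(5,12) = C(12,5) = 792.

792


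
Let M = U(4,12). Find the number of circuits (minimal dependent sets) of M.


In U(4,12), circuits are the (5)-element subsets.
Any set of 5 elements is dependent, and removing any one element gives
an independent set of size 4, so it is a minimal dependent set.
Number of circuits = (12 choose 5) = 792.

792


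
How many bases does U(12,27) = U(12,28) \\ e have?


Deleting e from U(12,28) gives U(12,27) since n > r.
Bases of U(12,27) = C(27,12) = 27! / (12! * 15!) = 17383860.

17383860


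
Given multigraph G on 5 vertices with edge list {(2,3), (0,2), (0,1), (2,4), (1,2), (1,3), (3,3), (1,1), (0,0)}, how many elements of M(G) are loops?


In a graphic matroid, a loop is a self-loop edge (u,u) with rank 0.
Examining all 9 edges for self-loops...
Self-loops found: (3,3), (1,1), (0,0)
Number of loops = 3.

3


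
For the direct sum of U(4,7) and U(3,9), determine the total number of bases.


Bases of a direct sum M1 + M2: |B| = |B(M1)| * |B(M2)|.
|B(U(4,7))| = C(7,4) = 35.
|B(U(3,9))| = C(9,3) = 84.
Total bases = 35 * 84 = 2940.

2940


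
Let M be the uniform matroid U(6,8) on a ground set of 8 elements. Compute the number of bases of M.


Bases of U(6,8) are all 6-element subsets of the 8-element ground set.
Number of bases = C(8,6).
C(8,6) = 28.

28


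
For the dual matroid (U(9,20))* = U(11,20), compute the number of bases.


The dual of U(r,n) is U(n-r, n) = U(11,20).
Bases of U(11,20) are all (11)-element subsets.
|B(M*)| = C(20,11) = 167960.

167960


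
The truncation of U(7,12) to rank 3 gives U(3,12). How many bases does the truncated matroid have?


Truncating U(7,12) to rank 3 gives U(3,12).
Bases of U(3,12) are all 3-element subsets of 12 elements.
Number of bases = (12 choose 3) = 220.

220


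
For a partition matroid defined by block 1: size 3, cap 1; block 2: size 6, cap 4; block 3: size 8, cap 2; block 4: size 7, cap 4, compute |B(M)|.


A basis picks exactly ci elements from block i.
Number of bases = product of C(|Si|, ci).
= C(3,1) * C(6,4) * C(8,2) * C(7,4)
= 3 * 15 * 28 * 35
= 44100.

44100


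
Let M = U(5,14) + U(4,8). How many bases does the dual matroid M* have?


(M1+M2)* = M1* + M2*.
M1* = U(9,14), bases: C(14,9) = 2002.
M2* = U(4,8), bases: C(8,4) = 70.
|B(M*)| = 2002 * 70 = 140140.

140140


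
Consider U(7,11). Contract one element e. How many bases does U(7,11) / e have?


Contracting e from U(7,11) gives U(6,10).
Bases of U(6,10) = (10 choose 6) = 210.

210


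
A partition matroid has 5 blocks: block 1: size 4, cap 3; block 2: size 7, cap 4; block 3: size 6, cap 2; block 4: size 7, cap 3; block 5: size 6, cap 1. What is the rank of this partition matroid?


Rank of a partition matroid = sum of min(|Si|, ci) for each block.
= min(4,3) + min(7,4) + min(6,2) + min(7,3) + min(6,1)
= 3 + 4 + 2 + 3 + 1
= 13.

13


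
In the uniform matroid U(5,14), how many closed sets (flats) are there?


Flats of U(5,14): every subset of size < 5 is a flat, plus E itself.
Count = (14 choose 0) + (14 choose 1) + (14 choose 2) + (14 choose 3) + (14 choose 4) + 1
     = 1 + 14 + 91 + 364 + 1001 + 1
     = 1472.

1472


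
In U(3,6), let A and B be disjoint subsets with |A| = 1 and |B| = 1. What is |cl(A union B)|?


|A union B| = 1 + 1 = 2 (disjoint).
In U(3,6), cl(S) = S if |S| < 3, else cl(S) = E.
Since 2 < 3, cl(A union B) = A union B.
|cl(A union B)| = 2.

2


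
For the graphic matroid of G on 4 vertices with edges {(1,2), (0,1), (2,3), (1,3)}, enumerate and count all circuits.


A circuit in a graphic matroid = edge set of a simple cycle.
G has 4 vertices and 4 edges.
Enumerating all minimal edge subsets forming cycles...
Total circuits found: 1.

1


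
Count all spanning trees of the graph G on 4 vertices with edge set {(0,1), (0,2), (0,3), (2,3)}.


By Kirchhoff's matrix tree theorem, the number of spanning trees equals
the determinant of any cofactor of the Laplacian matrix L.
G has 4 vertices and 4 edges.
Computing the (3 x 3) cofactor determinant gives 3.

3


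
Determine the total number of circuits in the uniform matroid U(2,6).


In U(2,6), circuits are the (3)-element subsets.
Any set of 3 elements is dependent, and removing any one element gives
an independent set of size 2, so it is a minimal dependent set.
Number of circuits = C(6,3) = (6 * 5 * 4) / (1 * 2 * 3) = 20.

20


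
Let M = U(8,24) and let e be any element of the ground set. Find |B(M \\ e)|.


Deleting e from U(8,24) gives U(8,23) since n > r.
Bases of U(8,23) = (23 choose 8) = 490314.

490314


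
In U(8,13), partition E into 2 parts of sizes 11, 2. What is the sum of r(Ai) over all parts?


r(Ai) = min(|Ai|, 8) for each part.
Sum = min(11,8) + min(2,8)
    = 8 + 2
    = 10.

10


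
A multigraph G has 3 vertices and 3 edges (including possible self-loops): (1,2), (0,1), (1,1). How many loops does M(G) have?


In a graphic matroid, a loop is a self-loop edge (u,u) with rank 0.
Examining all 3 edges for self-loops...
Self-loops found: (1,1)
Number of loops = 1.

1


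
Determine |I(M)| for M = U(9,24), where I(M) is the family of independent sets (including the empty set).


Independent sets of U(9,24) are all subsets of size <= 9.
Count = (24 choose 0) + (24 choose 1) + (24 choose 2) + (24 choose 3) + (24 choose 4) + (24 choose 5) + (24 choose 6) + (24 choose 7) + (24 choose 8) + (24 choose 9)
     = 1 + 24 + 276 + 2024 + 10626 + 42504 + 134596 + 346104 + 735471 + 1307504
     = 2579130.

2579130


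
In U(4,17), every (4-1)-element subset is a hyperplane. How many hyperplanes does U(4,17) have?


Hyperplanes of U(4,17) are flats of rank 3.
In a uniform matroid, these are exactly the (3)-element subsets.
Count = (17 choose 3) = 680.

680


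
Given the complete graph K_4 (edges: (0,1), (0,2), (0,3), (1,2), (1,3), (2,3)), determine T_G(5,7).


T(K_4; x,y) = x^3 + 3x^2 + 4xy + 2x + y^3 + 3y^2 + 2y.
Substituting x=5, y=7:
= 125 + 75 + 140 + 10 + 343 + 147 + 14
= 854.

854


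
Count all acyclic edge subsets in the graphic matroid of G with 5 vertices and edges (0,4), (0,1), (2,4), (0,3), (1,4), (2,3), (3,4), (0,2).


An independent set in a graphic matroid is an acyclic edge subset.
G has 5 vertices and 8 edges.
Enumerate all 2^8 = 256 subsets, checking for acyclicity.
Total independent sets = 128.

128


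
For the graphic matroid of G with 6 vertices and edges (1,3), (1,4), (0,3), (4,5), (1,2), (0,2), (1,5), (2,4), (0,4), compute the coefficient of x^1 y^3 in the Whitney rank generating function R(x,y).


R(x,y) = sum over A in 2^E of x^(r(E)-r(A)) * y^(|A|-r(A)).
G has 6 vertices, 9 edges. r(E) = 5.
Enumerate all 2^9 = 512 subsets.
Count subsets with r(E)-r(A)=1 and |A|-r(A)=3: 2.

2


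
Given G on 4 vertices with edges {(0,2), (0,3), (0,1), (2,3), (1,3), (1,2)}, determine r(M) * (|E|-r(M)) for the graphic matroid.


r(M) = |V| - c = 4 - 1 = 3.
nullity = |E| - r(M) = 6 - 3 = 3.
Product = 3 * 3 = 9.

9


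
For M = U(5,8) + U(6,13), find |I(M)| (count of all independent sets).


For a direct sum, |I(M1+M2)| = |I(M1)| * |I(M2)|.
|I(U(5,8))| = sum C(8,k) for k=0..5 = 219.
|I(U(6,13))| = sum C(13,k) for k=0..6 = 4096.
Total = 219 * 4096 = 897024.

897024


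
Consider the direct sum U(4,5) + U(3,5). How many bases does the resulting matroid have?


Bases of a direct sum M1 + M2: |B| = |B(M1)| * |B(M2)|.
|B(U(4,5))| = C(5,4) = 5.
|B(U(3,5))| = C(5,3) = 10.
Total bases = 5 * 10 = 50.

50


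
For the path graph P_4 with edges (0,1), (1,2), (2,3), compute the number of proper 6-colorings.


P(P_4, k) = k * (k-1)^(3).
P(6) = 6 * 5^3 = 6 * 125 = 750.

750


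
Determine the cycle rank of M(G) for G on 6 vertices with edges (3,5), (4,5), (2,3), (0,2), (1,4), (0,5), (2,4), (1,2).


Cycle rank (nullity) = |E| - r(M) = |E| - (|V| - c).
|E| = 8, |V| = 6, c = 1.
Nullity = 8 - (6 - 1) = 8 - 5 = 3.

3


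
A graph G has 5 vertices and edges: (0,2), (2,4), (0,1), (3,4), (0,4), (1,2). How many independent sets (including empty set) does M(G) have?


An independent set in a graphic matroid is an acyclic edge subset.
G has 5 vertices and 6 edges.
Enumerate all 2^6 = 64 subsets, checking for acyclicity.
Total independent sets = 48.

48


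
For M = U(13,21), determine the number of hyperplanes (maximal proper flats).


Hyperplanes of U(13,21) are flats of rank 12.
In a uniform matroid, these are exactly the (12)-element subsets.
Count = (21 choose 12) = 293930.

293930


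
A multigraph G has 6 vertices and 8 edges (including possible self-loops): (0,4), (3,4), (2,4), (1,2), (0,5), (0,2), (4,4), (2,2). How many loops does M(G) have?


In a graphic matroid, a loop is a self-loop edge (u,u) with rank 0.
Examining all 8 edges for self-loops...
Self-loops found: (4,4), (2,2)
Number of loops = 2.

2


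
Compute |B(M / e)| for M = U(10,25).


Contracting e from U(10,25) gives U(9,24).
Bases of U(9,24) = C(24,9) = 24! / (9! * 15!) = 1307504.

1307504


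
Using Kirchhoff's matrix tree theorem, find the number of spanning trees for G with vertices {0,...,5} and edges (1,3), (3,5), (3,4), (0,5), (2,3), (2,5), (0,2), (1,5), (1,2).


By Kirchhoff's matrix tree theorem, the number of spanning trees equals
the determinant of any cofactor of the Laplacian matrix L.
G has 6 vertices and 9 edges.
Computing the (5 x 5) cofactor determinant gives 40.

40


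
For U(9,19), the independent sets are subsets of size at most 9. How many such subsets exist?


Independent sets of U(9,19) are all subsets of size <= 9.
Count = C(19,0) + C(19,1) + C(19,2) + C(19,3) + C(19,4) + C(19,5) + C(19,6) + C(19,7) + C(19,8) + C(19,9)
     = 1 + 19 + 171 + 969 + 3876 + 11628 + 27132 + 50388 + 75582 + 92378
     = 262144.

262144


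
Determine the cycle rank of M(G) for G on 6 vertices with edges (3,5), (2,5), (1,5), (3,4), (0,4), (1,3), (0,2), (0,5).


Cycle rank (nullity) = |E| - r(M) = |E| - (|V| - c).
|E| = 8, |V| = 6, c = 1.
Nullity = 8 - (6 - 1) = 8 - 5 = 3.

3


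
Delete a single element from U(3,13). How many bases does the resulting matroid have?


Deleting e from U(3,13) gives U(3,12) since n > r.
Bases of U(3,12) = C(12,3) = (12 * 11 * 10) / (1 * 2 * 3) = 220.

220


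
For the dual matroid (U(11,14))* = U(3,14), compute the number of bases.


The dual of U(r,n) is U(n-r, n) = U(3,14).
Bases of U(3,14) are all (3)-element subsets.
|B(M*)| = C(14,3) = (14 * 13 * 12) / (1 * 2 * 3) = 364.

364


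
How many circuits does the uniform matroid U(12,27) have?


In U(12,27), circuits are the (13)-element subsets.
Any set of 13 elements is dependent, and removing any one element gives
an independent set of size 12, so it is a minimal dependent set.
Number of circuits = C(27,13) = 27! / (13! * 14!) = 20058300.

20058300


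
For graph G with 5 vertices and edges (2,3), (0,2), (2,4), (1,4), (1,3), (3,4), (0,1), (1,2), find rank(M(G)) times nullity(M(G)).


r(M) = |V| - c = 5 - 1 = 4.
nullity = |E| - r(M) = 8 - 4 = 4.
Product = 4 * 4 = 16.

16


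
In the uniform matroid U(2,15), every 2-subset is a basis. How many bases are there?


Bases of U(2,15) are all 2-element subsets of the 15-element ground set.
Number of bases = C(15,2).
C(15,2) = (15 * 14) / (1 * 2) = 105.

105


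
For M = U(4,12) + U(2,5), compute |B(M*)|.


(M1+M2)* = M1* + M2*.
M1* = U(8,12), bases: C(12,8) = 495.
M2* = U(3,5), bases: C(5,3) = 10.
|B(M*)| = 495 * 10 = 4950.

4950


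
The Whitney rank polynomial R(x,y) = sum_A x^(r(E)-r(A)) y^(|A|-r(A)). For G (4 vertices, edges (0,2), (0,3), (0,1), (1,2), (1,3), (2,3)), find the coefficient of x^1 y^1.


R(x,y) = sum over A in 2^E of x^(r(E)-r(A)) * y^(|A|-r(A)).
G has 4 vertices, 6 edges. r(E) = 3.
Enumerate all 2^6 = 64 subsets.
Count subsets with r(E)-r(A)=1 and |A|-r(A)=1: 4.

4


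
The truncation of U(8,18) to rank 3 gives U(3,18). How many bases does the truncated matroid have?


Truncating U(8,18) to rank 3 gives U(3,18).
Bases of U(3,18) are all 3-element subsets of 18 elements.
Number of bases = C(18,3) = (18 * 17 * 16) / (1 * 2 * 3) = 816.

816


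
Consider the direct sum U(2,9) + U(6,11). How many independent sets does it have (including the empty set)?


For a direct sum, |I(M1+M2)| = |I(M1)| * |I(M2)|.
|I(U(2,9))| = sum C(9,k) for k=0..2 = 46.
|I(U(6,11))| = sum C(11,k) for k=0..6 = 1486.
Total = 46 * 1486 = 68356.

68356


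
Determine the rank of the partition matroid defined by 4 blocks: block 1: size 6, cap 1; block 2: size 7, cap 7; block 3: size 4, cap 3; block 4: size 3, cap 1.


Rank of a partition matroid = sum of min(|Si|, ci) for each block.
= min(6,1) + min(7,7) + min(4,3) + min(3,1)
= 1 + 7 + 3 + 1
= 12.

12


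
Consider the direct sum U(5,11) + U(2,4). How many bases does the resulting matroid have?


Bases of a direct sum M1 + M2: |B| = |B(M1)| * |B(M2)|.
|B(U(5,11))| = C(11,5) = 462.
|B(U(2,4))| = C(4,2) = 6.
Total bases = 462 * 6 = 2772.

2772


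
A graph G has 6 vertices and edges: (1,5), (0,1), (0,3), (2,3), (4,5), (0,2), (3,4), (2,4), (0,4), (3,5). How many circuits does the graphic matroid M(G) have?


A circuit in a graphic matroid = edge set of a simple cycle.
G has 6 vertices and 10 edges.
Enumerating all minimal edge subsets forming cycles...
Total circuits found: 22.

22


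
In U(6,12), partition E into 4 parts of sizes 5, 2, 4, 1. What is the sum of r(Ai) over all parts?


r(Ai) = min(|Ai|, 6) for each part.
Sum = min(5,6) + min(2,6) + min(4,6) + min(1,6)
    = 5 + 2 + 4 + 1
    = 12.

12


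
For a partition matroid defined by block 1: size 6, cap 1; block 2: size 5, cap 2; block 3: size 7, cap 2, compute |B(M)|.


A basis picks exactly ci elements from block i.
Number of bases = product of C(|Si|, ci).
= C(6,1) * C(5,2) * C(7,2)
= 6 * 10 * 21
= 1260.

1260


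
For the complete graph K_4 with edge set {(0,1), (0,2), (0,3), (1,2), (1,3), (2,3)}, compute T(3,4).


T(K_4; x,y) = x^3 + 3x^2 + 4xy + 2x + y^3 + 3y^2 + 2y.
Substituting x=3, y=4:
= 27 + 27 + 48 + 6 + 64 + 48 + 8
= 228.

228


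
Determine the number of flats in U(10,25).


Flats of U(10,25): every subset of size < 10 is a flat, plus E itself.
Count = C(25,0) + C(25,1) + C(25,2) + C(25,3) + C(25,4) + C(25,5) + C(25,6) + C(25,7) + C(25,8) + C(25,9) + 1
     = 1 + 25 + 300 + 2300 + 12650 + 53130 + 177100 + 480700 + 1081575 + 2042975 + 1
     = 3850757.

3850757


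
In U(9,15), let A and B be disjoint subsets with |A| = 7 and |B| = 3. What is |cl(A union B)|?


|A union B| = 7 + 3 = 10 (disjoint).
In U(9,15), cl(S) = S if |S| < 9, else cl(S) = E.
Since 10 >= 9, cl(A union B) = E.
|cl(A union B)| = 15.

15


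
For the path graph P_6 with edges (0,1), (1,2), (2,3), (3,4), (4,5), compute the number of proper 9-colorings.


P(P_6, k) = k * (k-1)^(5).
P(9) = 9 * 8^5 = 9 * 32768 = 294912.

294912


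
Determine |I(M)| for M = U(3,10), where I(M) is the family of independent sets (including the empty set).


Independent sets of U(3,10) are all subsets of size <= 3.
Count = (10 choose 0) + (10 choose 1) + (10 choose 2) + (10 choose 3)
     = 1 + 10 + 45 + 120
     = 176.

176


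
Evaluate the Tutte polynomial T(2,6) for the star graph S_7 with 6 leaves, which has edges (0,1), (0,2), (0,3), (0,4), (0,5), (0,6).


A star on 7 vertices is a tree with 6 edges.
T(x,y) = x^(6) for any tree.
T(2,6) = 2^6 = 64.

64


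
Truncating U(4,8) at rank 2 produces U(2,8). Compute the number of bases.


Truncating U(4,8) to rank 2 gives U(2,8).
Bases of U(2,8) are all 2-element subsets of 8 elements.
Number of bases = (8 choose 2) = 28.

28


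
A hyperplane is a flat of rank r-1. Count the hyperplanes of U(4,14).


Hyperplanes of U(4,14) are flats of rank 3.
In a uniform matroid, these are exactly the (3)-element subsets.
Count = C(14,3) = (14 * 13 * 12) / (1 * 2 * 3) = 364.

364


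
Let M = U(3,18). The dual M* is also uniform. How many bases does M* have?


The dual of U(r,n) is U(n-r, n) = U(15,18).
Bases of U(15,18) are all (15)-element subsets.
|B(M*)| = (18 choose 15) = 816.

816


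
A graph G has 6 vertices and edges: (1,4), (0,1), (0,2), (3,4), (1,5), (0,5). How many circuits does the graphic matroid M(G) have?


A circuit in a graphic matroid = edge set of a simple cycle.
G has 6 vertices and 6 edges.
Enumerating all minimal edge subsets forming cycles...
Total circuits found: 1.

1


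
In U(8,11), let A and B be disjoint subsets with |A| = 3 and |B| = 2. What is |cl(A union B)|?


|A union B| = 3 + 2 = 5 (disjoint).
In U(8,11), cl(S) = S if |S| < 8, else cl(S) = E.
Since 5 < 8, cl(A union B) = A union B.
|cl(A union B)| = 5.

5


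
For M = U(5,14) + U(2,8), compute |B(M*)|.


(M1+M2)* = M1* + M2*.
M1* = U(9,14), bases: C(14,9) = 2002.
M2* = U(6,8), bases: C(8,6) = 28.
|B(M*)| = 2002 * 28 = 56056.

56056


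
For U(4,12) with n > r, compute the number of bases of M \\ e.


Deleting e from U(4,12) gives U(4,11) since n > r.
Bases of U(4,11) = (11 choose 4) = 330.

330


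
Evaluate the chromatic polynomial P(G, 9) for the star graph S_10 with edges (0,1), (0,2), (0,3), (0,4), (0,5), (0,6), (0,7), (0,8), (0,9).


P(tree, k) = k * (k-1)^(9) for any tree on 10 vertices.
P(9) = 9 * 8^9 = 9 * 134217728 = 1207959552.

1207959552


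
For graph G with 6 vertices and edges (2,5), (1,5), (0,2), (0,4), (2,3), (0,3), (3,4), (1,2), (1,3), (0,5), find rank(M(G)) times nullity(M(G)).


r(M) = |V| - c = 6 - 1 = 5.
nullity = |E| - r(M) = 10 - 5 = 5.
Product = 5 * 5 = 25.

25


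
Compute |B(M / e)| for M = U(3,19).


Contracting e from U(3,19) gives U(2,18).
Bases of U(2,18) = (18 choose 2) = 153.

153


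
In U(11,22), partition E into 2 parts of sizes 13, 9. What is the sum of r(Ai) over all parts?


r(Ai) = min(|Ai|, 11) for each part.
Sum = min(13,11) + min(9,11)
    = 11 + 9
    = 20.

20


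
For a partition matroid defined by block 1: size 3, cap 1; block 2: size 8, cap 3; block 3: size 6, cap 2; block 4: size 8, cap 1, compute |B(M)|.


A basis picks exactly ci elements from block i.
Number of bases = product of C(|Si|, ci).
= C(3,1) * C(8,3) * C(6,2) * C(8,1)
= 3 * 56 * 15 * 8
= 20160.

20160


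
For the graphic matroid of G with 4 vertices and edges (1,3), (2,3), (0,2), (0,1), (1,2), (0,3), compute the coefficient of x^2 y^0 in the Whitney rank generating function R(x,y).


R(x,y) = sum over A in 2^E of x^(r(E)-r(A)) * y^(|A|-r(A)).
G has 4 vertices, 6 edges. r(E) = 3.
Enumerate all 2^6 = 64 subsets.
Count subsets with r(E)-r(A)=2 and |A|-r(A)=0: 6.

6


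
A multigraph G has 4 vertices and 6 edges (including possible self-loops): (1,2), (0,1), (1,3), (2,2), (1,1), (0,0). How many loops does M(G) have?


In a graphic matroid, a loop is a self-loop edge (u,u) with rank 0.
Examining all 6 edges for self-loops...
Self-loops found: (2,2), (1,1), (0,0)
Number of loops = 3.

3


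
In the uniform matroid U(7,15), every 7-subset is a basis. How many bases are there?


Bases of U(7,15) are all 7-element subsets of the 15-element ground set.
Number of bases = C(15,7).
C(15,7) = 15! / (7! * 8!) = 6435.

6435


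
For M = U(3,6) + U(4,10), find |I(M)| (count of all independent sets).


For a direct sum, |I(M1+M2)| = |I(M1)| * |I(M2)|.
|I(U(3,6))| = sum C(6,k) for k=0..3 = 42.
|I(U(4,10))| = sum C(10,k) for k=0..4 = 386.
Total = 42 * 386 = 16212.

16212


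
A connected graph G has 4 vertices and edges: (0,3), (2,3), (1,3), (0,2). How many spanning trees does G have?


By Kirchhoff's matrix tree theorem, the number of spanning trees equals
the determinant of any cofactor of the Laplacian matrix L.
G has 4 vertices and 4 edges.
Computing the (3 x 3) cofactor determinant gives 3.

3


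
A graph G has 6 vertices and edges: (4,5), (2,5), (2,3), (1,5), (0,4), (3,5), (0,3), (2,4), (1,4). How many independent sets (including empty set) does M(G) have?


An independent set in a graphic matroid is an acyclic edge subset.
G has 6 vertices and 9 edges.
Enumerate all 2^9 = 512 subsets, checking for acyclicity.
Total independent sets = 292.

292


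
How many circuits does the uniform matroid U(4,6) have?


In U(4,6), circuits are the (5)-element subsets.
Any set of 5 elements is dependent, and removing any one element gives
an independent set of size 4, so it is a minimal dependent set.
Number of circuits = C(6,5) = 6.

6


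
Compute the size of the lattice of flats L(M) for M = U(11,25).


Flats of U(11,25): every subset of size < 11 is a flat, plus E itself.
Count = C(25,0) + C(25,1) + C(25,2) + C(25,3) + C(25,4) + C(25,5) + C(25,6) + C(25,7) + C(25,8) + C(25,9) + C(25,10) + 1
     = 1 + 25 + 300 + 2300 + 12650 + 53130 + 177100 + 480700 + 1081575 + 2042975 + 3268760 + 1
     = 7119517.

7119517


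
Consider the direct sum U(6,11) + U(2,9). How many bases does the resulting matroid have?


Bases of a direct sum M1 + M2: |B| = |B(M1)| * |B(M2)|.
|B(U(6,11))| = C(11,6) = 462.
|B(U(2,9))| = C(9,2) = 36.
Total bases = 462 * 36 = 16632.

16632


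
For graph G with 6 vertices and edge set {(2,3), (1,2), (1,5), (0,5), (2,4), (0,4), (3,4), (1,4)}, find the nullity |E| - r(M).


Cycle rank (nullity) = |E| - r(M) = |E| - (|V| - c).
|E| = 8, |V| = 6, c = 1.
Nullity = 8 - (6 - 1) = 8 - 5 = 3.

3


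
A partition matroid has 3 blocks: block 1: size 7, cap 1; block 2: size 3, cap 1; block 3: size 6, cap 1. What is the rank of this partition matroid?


Rank of a partition matroid = sum of min(|Si|, ci) for each block.
= min(7,1) + min(3,1) + min(6,1)
= 1 + 1 + 1
= 3.

3


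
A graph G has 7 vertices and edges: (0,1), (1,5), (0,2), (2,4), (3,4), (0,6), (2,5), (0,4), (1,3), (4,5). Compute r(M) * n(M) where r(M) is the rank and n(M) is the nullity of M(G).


r(M) = |V| - c = 7 - 1 = 6.
nullity = |E| - r(M) = 10 - 6 = 4.
Product = 6 * 4 = 24.

24


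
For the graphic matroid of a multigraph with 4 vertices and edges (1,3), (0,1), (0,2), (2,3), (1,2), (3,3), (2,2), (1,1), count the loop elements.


In a graphic matroid, a loop is a self-loop edge (u,u) with rank 0.
Examining all 8 edges for self-loops...
Self-loops found: (3,3), (2,2), (1,1)
Number of loops = 3.

3


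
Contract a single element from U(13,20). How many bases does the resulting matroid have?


Contracting e from U(13,20) gives U(12,19).
Bases of U(12,19) = (19 choose 12) = 50388.

50388


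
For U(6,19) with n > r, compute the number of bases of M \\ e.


Deleting e from U(6,19) gives U(6,18) since n > r.
Bases of U(6,18) = C(18,6) = 18! / (6! * 12!) = 18564.

18564


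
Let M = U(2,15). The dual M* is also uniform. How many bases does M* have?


The dual of U(r,n) is U(n-r, n) = U(13,15).
Bases of U(13,15) are all (13)-element subsets.
|B(M*)| = C(15,13) = 105.

105


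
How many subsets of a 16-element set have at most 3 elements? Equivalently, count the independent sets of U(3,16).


Independent sets of U(3,16) are all subsets of size <= 3.
Count = (16 choose 0) + (16 choose 1) + (16 choose 2) + (16 choose 3)
     = 1 + 16 + 120 + 560
     = 697.

697


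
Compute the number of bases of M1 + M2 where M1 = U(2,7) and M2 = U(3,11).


Bases of a direct sum M1 + M2: |B| = |B(M1)| * |B(M2)|.
|B(U(2,7))| = C(7,2) = 21.
|B(U(3,11))| = C(11,3) = 165.
Total bases = 21 * 165 = 3465.

3465


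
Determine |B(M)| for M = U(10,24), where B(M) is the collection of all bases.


Bases of U(10,24) are all 10-element subsets of the 24-element ground set.
Number of bases = C(24,10).
C(24,10) = 24! / (10! * 14!) = 1961256.

1961256


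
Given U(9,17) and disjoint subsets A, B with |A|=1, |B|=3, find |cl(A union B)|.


|A union B| = 1 + 3 = 4 (disjoint).
In U(9,17), cl(S) = S if |S| < 9, else cl(S) = E.
Since 4 < 9, cl(A union B) = A union B.
|cl(A union B)| = 4.

4


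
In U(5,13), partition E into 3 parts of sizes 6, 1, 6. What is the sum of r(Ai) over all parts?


r(Ai) = min(|Ai|, 5) for each part.
Sum = min(6,5) + min(1,5) + min(6,5)
    = 5 + 1 + 5
    = 11.

11


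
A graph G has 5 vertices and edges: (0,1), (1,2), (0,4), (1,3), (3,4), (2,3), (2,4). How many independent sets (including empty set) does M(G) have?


An independent set in a graphic matroid is an acyclic edge subset.
G has 5 vertices and 7 edges.
Enumerate all 2^7 = 128 subsets, checking for acyclicity.
Total independent sets = 86.

86


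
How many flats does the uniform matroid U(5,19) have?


Flats of U(5,19): every subset of size < 5 is a flat, plus E itself.
Count = (19 choose 0) + (19 choose 1) + (19 choose 2) + (19 choose 3) + (19 choose 4) + 1
     = 1 + 19 + 171 + 969 + 3876 + 1
     = 5037.

5037


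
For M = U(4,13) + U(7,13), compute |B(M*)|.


(M1+M2)* = M1* + M2*.
M1* = U(9,13), bases: C(13,9) = 715.
M2* = U(6,13), bases: C(13,6) = 1716.
|B(M*)| = 715 * 1716 = 1226940.

1226940


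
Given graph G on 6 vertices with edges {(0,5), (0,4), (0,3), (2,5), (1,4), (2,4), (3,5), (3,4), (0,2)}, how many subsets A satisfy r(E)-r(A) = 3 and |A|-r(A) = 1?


R(x,y) = sum over A in 2^E of x^(r(E)-r(A)) * y^(|A|-r(A)).
G has 6 vertices, 9 edges. r(E) = 5.
Enumerate all 2^9 = 512 subsets.
Count subsets with r(E)-r(A)=3 and |A|-r(A)=1: 4.

4
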